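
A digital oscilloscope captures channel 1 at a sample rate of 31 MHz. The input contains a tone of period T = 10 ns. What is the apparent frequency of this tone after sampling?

7 MHz

T = 10 ns → f = 1/T = 100 MHz.
100 MHz mod fs = 7 MHz.
7 MHz ≤ fs/2 = 15.5 MHz, appears at 7 MHz.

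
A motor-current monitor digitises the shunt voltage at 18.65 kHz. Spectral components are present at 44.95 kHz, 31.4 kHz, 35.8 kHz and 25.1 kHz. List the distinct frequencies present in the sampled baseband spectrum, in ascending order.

fs/2 = 9.325 kHz.
44.95 kHz mod fs = 7.65 kHz.
7.65 kHz ≤ fs/2 = 9.325 kHz, appears at 7.65 kHz.
31.4 kHz mod fs = 12.75 kHz.
12.75 kHz > fs/2 = 9.325 kHz, folds to fs − 12.75 kHz = 5.9 kHz.
35.8 kHz mod fs = 17.15 kHz.
17.15 kHz > fs/2 = 9.325 kHz, folds to fs − 17.15 kHz = 1.5 kHz.
25.1 kHz mod fs = 6.45 kHz.
6.45 kHz ≤ fs/2 = 9.325 kHz, appears at 6.45 kHz.
Distinct values: {1.5 kHz, 5.9 kHz, 6.45 kHz, 7.65 kHz}.

1.5 kHz, 5.9 kHz, 6.45 kHz, 7.65 kHz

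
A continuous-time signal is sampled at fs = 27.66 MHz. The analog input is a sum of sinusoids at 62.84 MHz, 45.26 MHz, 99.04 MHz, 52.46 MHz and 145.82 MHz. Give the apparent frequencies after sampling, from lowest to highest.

fs/2 = 13.83 MHz.
62.84 MHz mod fs = 7.52 MHz.
7.52 MHz ≤ fs/2 = 13.83 MHz, appears at 7.52 MHz.
45.26 MHz mod fs = 17.6 MHz.
17.6 MHz > fs/2 = 13.83 MHz, folds to fs − 17.6 MHz = 10.06 MHz.
99.04 MHz mod fs = 16.06 MHz.
16.06 MHz > fs/2 = 13.83 MHz, folds to fs − 16.06 MHz = 11.6 MHz.
52.46 MHz mod fs = 24.8 MHz.
24.8 MHz > fs/2 = 13.83 MHz, folds to fs − 24.8 MHz = 2.86 MHz.
145.82 MHz mod fs = 7.52 MHz.
7.52 MHz ≤ fs/2 = 13.83 MHz, appears at 7.52 MHz.
Distinct values: {2.86 MHz, 7.52 MHz, 10.06 MHz, 11.6 MHz}.

2.86 MHz, 7.52 MHz, 10.06 MHz, 11.6 MHz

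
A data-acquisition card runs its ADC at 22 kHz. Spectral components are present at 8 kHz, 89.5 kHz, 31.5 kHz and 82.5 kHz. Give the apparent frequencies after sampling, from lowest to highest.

fs/2 = 11 kHz.
8 kHz ≤ fs/2 = 11 kHz, passes unchanged.
89.5 kHz mod fs = 1.5 kHz.
1.5 kHz ≤ fs/2 = 11 kHz, appears at 1.5 kHz.
31.5 kHz mod fs = 9.5 kHz.
9.5 kHz ≤ fs/2 = 11 kHz, appears at 9.5 kHz.
82.5 kHz mod fs = 16.5 kHz.
16.5 kHz > fs/2 = 11 kHz, folds to fs − 16.5 kHz = 5.5 kHz.
Distinct values: {1.5 kHz, 5.5 kHz, 8 kHz, 9.5 kHz}.

1.5 kHz, 5.5 kHz, 8 kHz, 9.5 kHz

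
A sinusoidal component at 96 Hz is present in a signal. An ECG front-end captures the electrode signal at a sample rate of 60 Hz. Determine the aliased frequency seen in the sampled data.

24 Hz

96 Hz mod fs = 36 Hz.
36 Hz > fs/2 = 30 Hz, folds to fs − 36 Hz = 24 Hz.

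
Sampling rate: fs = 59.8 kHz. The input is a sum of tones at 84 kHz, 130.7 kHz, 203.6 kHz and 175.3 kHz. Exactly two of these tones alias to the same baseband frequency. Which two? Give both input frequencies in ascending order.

fs/2 = 29.9 kHz.
84 kHz mod fs = 24.2 kHz.
24.2 kHz ≤ fs/2 = 29.9 kHz, appears at 24.2 kHz.
130.7 kHz mod fs = 11.1 kHz.
11.1 kHz ≤ fs/2 = 29.9 kHz, appears at 11.1 kHz.
203.6 kHz mod fs = 24.2 kHz.
24.2 kHz ≤ fs/2 = 29.9 kHz, appears at 24.2 kHz.
175.3 kHz mod fs = 55.7 kHz.
55.7 kHz > fs/2 = 29.9 kHz, folds to fs − 55.7 kHz = 4.1 kHz.
84 kHz and 203.6 kHz both map to 24.2 kHz.

84 kHz, 203.6 kHz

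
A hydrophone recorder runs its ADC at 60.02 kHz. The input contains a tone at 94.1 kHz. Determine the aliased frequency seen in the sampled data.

94.1 kHz mod fs = 34.08 kHz.
34.08 kHz > fs/2 = 30.01 kHz, folds to fs − 34.08 kHz = 25.94 kHz.

25.94 kHz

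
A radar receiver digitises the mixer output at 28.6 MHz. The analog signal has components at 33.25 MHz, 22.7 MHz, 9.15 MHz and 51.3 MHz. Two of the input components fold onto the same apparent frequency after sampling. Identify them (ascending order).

22.7 MHz, 51.3 MHz

fs/2 = 14.3 MHz.
33.25 MHz mod fs = 4.65 MHz.
4.65 MHz ≤ fs/2 = 14.3 MHz, appears at 4.65 MHz.
22.7 MHz > fs/2 = 14.3 MHz, folds to fs − 22.7 MHz = 5.9 MHz.
9.15 MHz ≤ fs/2 = 14.3 MHz, passes unchanged.
51.3 MHz mod fs = 22.7 MHz.
22.7 MHz > fs/2 = 14.3 MHz, folds to fs − 22.7 MHz = 5.9 MHz.
22.7 MHz and 51.3 MHz both map to 5.9 MHz.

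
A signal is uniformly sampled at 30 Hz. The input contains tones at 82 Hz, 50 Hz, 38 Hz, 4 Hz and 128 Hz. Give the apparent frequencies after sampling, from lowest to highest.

fs/2 = 15 Hz.
82 Hz mod fs = 22 Hz.
22 Hz > fs/2 = 15 Hz, folds to fs − 22 Hz = 8 Hz.
50 Hz mod fs = 20 Hz.
20 Hz > fs/2 = 15 Hz, folds to fs − 20 Hz = 10 Hz.
38 Hz mod fs = 8 Hz.
8 Hz ≤ fs/2 = 15 Hz, appears at 8 Hz.
4 Hz ≤ fs/2 = 15 Hz, passes unchanged.
128 Hz mod fs = 8 Hz.
8 Hz ≤ fs/2 = 15 Hz, appears at 8 Hz.
Distinct values: {4 Hz, 8 Hz, 10 Hz}.

4 Hz, 8 Hz, 10 Hz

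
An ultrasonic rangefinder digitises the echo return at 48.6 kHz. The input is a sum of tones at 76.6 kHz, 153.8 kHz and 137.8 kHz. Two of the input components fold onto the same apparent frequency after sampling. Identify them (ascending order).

fs/2 = 24.3 kHz.
76.6 kHz mod fs = 28 kHz.
28 kHz > fs/2 = 24.3 kHz, folds to fs − 28 kHz = 20.6 kHz.
153.8 kHz mod fs = 8 kHz.
8 kHz ≤ fs/2 = 24.3 kHz, appears at 8 kHz.
137.8 kHz mod fs = 40.6 kHz.
40.6 kHz > fs/2 = 24.3 kHz, folds to fs − 40.6 kHz = 8 kHz.
137.8 kHz and 153.8 kHz both map to 8 kHz.

137.8 kHz, 153.8 kHz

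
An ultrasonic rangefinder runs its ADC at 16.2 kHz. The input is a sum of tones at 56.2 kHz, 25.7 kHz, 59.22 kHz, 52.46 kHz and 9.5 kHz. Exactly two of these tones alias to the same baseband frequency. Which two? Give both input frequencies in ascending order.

9.5 kHz, 25.7 kHz

fs/2 = 8.1 kHz.
56.2 kHz mod fs = 7.6 kHz.
7.6 kHz ≤ fs/2 = 8.1 kHz, appears at 7.6 kHz.
25.7 kHz mod fs = 9.5 kHz.
9.5 kHz > fs/2 = 8.1 kHz, folds to fs − 9.5 kHz = 6.7 kHz.
59.22 kHz mod fs = 10.62 kHz.
10.62 kHz > fs/2 = 8.1 kHz, folds to fs − 10.62 kHz = 5.58 kHz.
52.46 kHz mod fs = 3.86 kHz.
3.86 kHz ≤ fs/2 = 8.1 kHz, appears at 3.86 kHz.
9.5 kHz > fs/2 = 8.1 kHz, folds to fs − 9.5 kHz = 6.7 kHz.
9.5 kHz and 25.7 kHz both map to 6.7 kHz.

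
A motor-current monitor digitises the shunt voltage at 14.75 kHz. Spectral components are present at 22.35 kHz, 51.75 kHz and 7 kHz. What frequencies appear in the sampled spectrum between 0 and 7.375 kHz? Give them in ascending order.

7 kHz, 7.15 kHz, 7.25 kHz

fs/2 = 7.375 kHz.
22.35 kHz mod fs = 7.6 kHz.
7.6 kHz > fs/2 = 7.375 kHz, folds to fs − 7.6 kHz = 7.15 kHz.
51.75 kHz mod fs = 7.5 kHz.
7.5 kHz > fs/2 = 7.375 kHz, folds to fs − 7.5 kHz = 7.25 kHz.
7 kHz ≤ fs/2 = 7.375 kHz, passes unchanged.
Distinct values: {7 kHz, 7.15 kHz, 7.25 kHz}.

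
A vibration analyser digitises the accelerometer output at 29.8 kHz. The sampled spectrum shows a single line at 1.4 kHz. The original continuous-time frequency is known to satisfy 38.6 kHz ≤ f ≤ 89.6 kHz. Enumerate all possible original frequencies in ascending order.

Frequencies that alias to 1.4 kHz are k·fs ± 1.4 kHz for integer k ≥ 0.
k=0: 1.4 kHz.
k=1: 28.4 kHz, 31.2 kHz.
k=2: 58.2 kHz, 61 kHz.
k=3: 88 kHz, 90.8 kHz.
k=4: 117.8 kHz, 120.6 kHz.
Within [38.6 kHz, 89.6 kHz]: 58.2 kHz, 61 kHz, 88 kHz.

58.2 kHz, 61 kHz, 88 kHz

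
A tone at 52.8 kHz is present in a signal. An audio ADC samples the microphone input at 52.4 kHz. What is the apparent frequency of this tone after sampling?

52.8 kHz mod fs = 0.4 kHz.
0.4 kHz ≤ fs/2 = 26.2 kHz, appears at 0.4 kHz.

0.4 kHz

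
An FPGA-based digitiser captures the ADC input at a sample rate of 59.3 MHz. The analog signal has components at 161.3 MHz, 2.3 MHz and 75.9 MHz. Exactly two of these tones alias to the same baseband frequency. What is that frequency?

16.6 MHz

fs/2 = 29.65 MHz.
161.3 MHz mod fs = 42.7 MHz.
42.7 MHz > fs/2 = 29.65 MHz, folds to fs − 42.7 MHz = 16.6 MHz.
2.3 MHz ≤ fs/2 = 29.65 MHz, passes unchanged.
75.9 MHz mod fs = 16.6 MHz.
16.6 MHz ≤ fs/2 = 29.65 MHz, appears at 16.6 MHz.
75.9 MHz and 161.3 MHz both map to 16.6 MHz.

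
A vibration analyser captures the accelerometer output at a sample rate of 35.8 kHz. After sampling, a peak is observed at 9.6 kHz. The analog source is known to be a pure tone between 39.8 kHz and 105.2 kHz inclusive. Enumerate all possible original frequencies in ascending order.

45.4 kHz, 62 kHz, 81.2 kHz, 97.8 kHz

Frequencies that alias to 9.6 kHz are k·fs ± 9.6 kHz for integer k ≥ 0.
k=0: 9.6 kHz.
k=1: 26.2 kHz, 45.4 kHz.
k=2: 62 kHz, 81.2 kHz.
k=3: 97.8 kHz, 117 kHz.
k=4: 133.6 kHz, 152.8 kHz.
Within [39.8 kHz, 105.2 kHz]: 45.4 kHz, 62 kHz, 81.2 kHz, 97.8 kHz.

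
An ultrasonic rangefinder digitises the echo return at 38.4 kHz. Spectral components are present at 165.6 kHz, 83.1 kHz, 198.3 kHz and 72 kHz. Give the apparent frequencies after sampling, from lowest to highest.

fs/2 = 19.2 kHz.
165.6 kHz mod fs = 12 kHz.
12 kHz ≤ fs/2 = 19.2 kHz, appears at 12 kHz.
83.1 kHz mod fs = 6.3 kHz.
6.3 kHz ≤ fs/2 = 19.2 kHz, appears at 6.3 kHz.
198.3 kHz mod fs = 6.3 kHz.
6.3 kHz ≤ fs/2 = 19.2 kHz, appears at 6.3 kHz.
72 kHz mod fs = 33.6 kHz.
33.6 kHz > fs/2 = 19.2 kHz, folds to fs − 33.6 kHz = 4.8 kHz.
Distinct values: {4.8 kHz, 6.3 kHz, 12 kHz}.

4.8 kHz, 6.3 kHz, 12 kHz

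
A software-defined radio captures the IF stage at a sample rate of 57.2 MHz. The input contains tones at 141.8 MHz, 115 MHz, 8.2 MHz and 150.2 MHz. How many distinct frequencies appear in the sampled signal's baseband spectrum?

fs/2 = 28.6 MHz.
141.8 MHz mod fs = 27.4 MHz.
27.4 MHz ≤ fs/2 = 28.6 MHz, appears at 27.4 MHz.
115 MHz mod fs = 0.6 MHz.
0.6 MHz ≤ fs/2 = 28.6 MHz, appears at 0.6 MHz.
8.2 MHz ≤ fs/2 = 28.6 MHz, passes unchanged.
150.2 MHz mod fs = 35.8 MHz.
35.8 MHz > fs/2 = 28.6 MHz, folds to fs − 35.8 MHz = 21.4 MHz.
Distinct values: {0.6 MHz, 8.2 MHz, 21.4 MHz, 27.4 MHz} → 4.

4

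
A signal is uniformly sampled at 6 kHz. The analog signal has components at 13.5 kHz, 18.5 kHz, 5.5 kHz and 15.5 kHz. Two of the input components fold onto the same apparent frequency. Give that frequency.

0.5 kHz

fs/2 = 3 kHz.
13.5 kHz mod fs = 1.5 kHz.
1.5 kHz ≤ fs/2 = 3 kHz, appears at 1.5 kHz.
18.5 kHz mod fs = 0.5 kHz.
0.5 kHz ≤ fs/2 = 3 kHz, appears at 0.5 kHz.
5.5 kHz > fs/2 = 3 kHz, folds to fs − 5.5 kHz = 0.5 kHz.
15.5 kHz mod fs = 3.5 kHz.
3.5 kHz > fs/2 = 3 kHz, folds to fs − 3.5 kHz = 2.5 kHz.
5.5 kHz and 18.5 kHz both map to 0.5 kHz.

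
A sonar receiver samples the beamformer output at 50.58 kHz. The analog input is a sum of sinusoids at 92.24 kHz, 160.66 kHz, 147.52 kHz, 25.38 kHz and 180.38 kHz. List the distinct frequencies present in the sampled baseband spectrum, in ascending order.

4.22 kHz, 8.92 kHz, 21.94 kHz, 25.2 kHz

fs/2 = 25.29 kHz.
92.24 kHz mod fs = 41.66 kHz.
41.66 kHz > fs/2 = 25.29 kHz, folds to fs − 41.66 kHz = 8.92 kHz.
160.66 kHz mod fs = 8.92 kHz.
8.92 kHz ≤ fs/2 = 25.29 kHz, appears at 8.92 kHz.
147.52 kHz mod fs = 46.36 kHz.
46.36 kHz > fs/2 = 25.29 kHz, folds to fs − 46.36 kHz = 4.22 kHz.
25.38 kHz > fs/2 = 25.29 kHz, folds to fs − 25.38 kHz = 25.2 kHz.
180.38 kHz mod fs = 28.64 kHz.
28.64 kHz > fs/2 = 25.29 kHz, folds to fs − 28.64 kHz = 21.94 kHz.
Distinct values: {4.22 kHz, 8.92 kHz, 21.94 kHz, 25.2 kHz}.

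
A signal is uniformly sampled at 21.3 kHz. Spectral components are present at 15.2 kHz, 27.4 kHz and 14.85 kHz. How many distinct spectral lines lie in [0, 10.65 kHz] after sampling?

2

fs/2 = 10.65 kHz.
15.2 kHz > fs/2 = 10.65 kHz, folds to fs − 15.2 kHz = 6.1 kHz.
27.4 kHz mod fs = 6.1 kHz.
6.1 kHz ≤ fs/2 = 10.65 kHz, appears at 6.1 kHz.
14.85 kHz > fs/2 = 10.65 kHz, folds to fs − 14.85 kHz = 6.45 kHz.
Distinct values: {6.1 kHz, 6.45 kHz} → 2.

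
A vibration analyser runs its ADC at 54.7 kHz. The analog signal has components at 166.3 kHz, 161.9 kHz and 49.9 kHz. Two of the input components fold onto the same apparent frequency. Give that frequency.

2.2 kHz

fs/2 = 27.35 kHz.
166.3 kHz mod fs = 2.2 kHz.
2.2 kHz ≤ fs/2 = 27.35 kHz, appears at 2.2 kHz.
161.9 kHz mod fs = 52.5 kHz.
52.5 kHz > fs/2 = 27.35 kHz, folds to fs − 52.5 kHz = 2.2 kHz.
49.9 kHz > fs/2 = 27.35 kHz, folds to fs − 49.9 kHz = 4.8 kHz.
161.9 kHz and 166.3 kHz both map to 2.2 kHz.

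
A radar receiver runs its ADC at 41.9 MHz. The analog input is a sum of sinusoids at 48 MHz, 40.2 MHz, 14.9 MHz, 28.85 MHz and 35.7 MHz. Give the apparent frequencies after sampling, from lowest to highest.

fs/2 = 20.95 MHz.
48 MHz mod fs = 6.1 MHz.
6.1 MHz ≤ fs/2 = 20.95 MHz, appears at 6.1 MHz.
40.2 MHz > fs/2 = 20.95 MHz, folds to fs − 40.2 MHz = 1.7 MHz.
14.9 MHz ≤ fs/2 = 20.95 MHz, passes unchanged.
28.85 MHz > fs/2 = 20.95 MHz, folds to fs − 28.85 MHz = 13.05 MHz.
35.7 MHz > fs/2 = 20.95 MHz, folds to fs − 35.7 MHz = 6.2 MHz.
Distinct values: {1.7 MHz, 6.1 MHz, 6.2 MHz, 13.05 MHz, 14.9 MHz}.

1.7 MHz, 6.1 MHz, 6.2 MHz, 13.05 MHz, 14.9 MHz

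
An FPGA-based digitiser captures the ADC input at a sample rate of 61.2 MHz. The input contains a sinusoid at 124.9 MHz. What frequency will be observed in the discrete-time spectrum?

124.9 MHz mod fs = 2.5 MHz.
2.5 MHz ≤ fs/2 = 30.6 MHz, appears at 2.5 MHz.

2.5 MHz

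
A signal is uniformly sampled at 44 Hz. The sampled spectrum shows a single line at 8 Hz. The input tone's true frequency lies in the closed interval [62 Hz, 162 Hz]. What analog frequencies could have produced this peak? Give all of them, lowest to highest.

Frequencies that alias to 8 Hz are k·fs ± 8 Hz for integer k ≥ 0.
k=0: 8 Hz.
k=1: 36 Hz, 52 Hz.
k=2: 80 Hz, 96 Hz.
k=3: 124 Hz, 140 Hz.
k=4: 168 Hz, 184 Hz.
Within [62 Hz, 162 Hz]: 80 Hz, 96 Hz, 124 Hz, 140 Hz.

80 Hz, 96 Hz, 124 Hz, 140 Hz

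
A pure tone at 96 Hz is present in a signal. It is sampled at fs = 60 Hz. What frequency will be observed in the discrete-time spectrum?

24 Hz

96 Hz mod fs = 36 Hz.
36 Hz > fs/2 = 30 Hz, folds to fs − 36 Hz = 24 Hz.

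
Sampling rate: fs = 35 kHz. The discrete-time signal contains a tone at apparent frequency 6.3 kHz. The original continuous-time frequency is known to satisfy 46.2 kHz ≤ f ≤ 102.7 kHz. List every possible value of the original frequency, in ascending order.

Frequencies that alias to 6.3 kHz are k·fs ± 6.3 kHz for integer k ≥ 0.
k=0: 6.3 kHz.
k=1: 28.7 kHz, 41.3 kHz.
k=2: 63.7 kHz, 76.3 kHz.
k=3: 98.7 kHz, 111.3 kHz.
k=4: 133.7 kHz, 146.3 kHz.
Within [46.2 kHz, 102.7 kHz]: 63.7 kHz, 76.3 kHz, 98.7 kHz.

63.7 kHz, 76.3 kHz, 98.7 kHz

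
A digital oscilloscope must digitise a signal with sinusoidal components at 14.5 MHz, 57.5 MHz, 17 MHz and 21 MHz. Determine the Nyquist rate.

Highest-frequency component: 57.5 MHz.
Nyquist rate = 2 × 57.5 MHz = 115 MHz.

115 MHz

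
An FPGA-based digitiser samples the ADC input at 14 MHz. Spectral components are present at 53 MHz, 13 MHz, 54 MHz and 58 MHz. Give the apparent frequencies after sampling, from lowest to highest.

fs/2 = 7 MHz.
53 MHz mod fs = 11 MHz.
11 MHz > fs/2 = 7 MHz, folds to fs − 11 MHz = 3 MHz.
13 MHz > fs/2 = 7 MHz, folds to fs − 13 MHz = 1 MHz.
54 MHz mod fs = 12 MHz.
12 MHz > fs/2 = 7 MHz, folds to fs − 12 MHz = 2 MHz.
58 MHz mod fs = 2 MHz.
2 MHz ≤ fs/2 = 7 MHz, appears at 2 MHz.
Distinct values: {1 MHz, 2 MHz, 3 MHz}.

1 MHz, 2 MHz, 3 MHz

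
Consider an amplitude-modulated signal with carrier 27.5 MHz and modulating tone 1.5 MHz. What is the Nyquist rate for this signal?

58 MHz

AM sidebands sit at fc ± fm = 26 MHz and 29 MHz.
Highest-frequency component: 29 MHz.
Nyquist rate = 2 × 29 MHz = 58 MHz.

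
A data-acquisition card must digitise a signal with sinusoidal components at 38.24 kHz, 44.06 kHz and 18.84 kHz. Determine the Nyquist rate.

88.12 kHz

Highest-frequency component: 44.06 kHz.
Nyquist rate = 2 × 44.06 kHz = 88.12 kHz.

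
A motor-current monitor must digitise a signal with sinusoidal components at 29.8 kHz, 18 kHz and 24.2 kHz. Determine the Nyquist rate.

Highest-frequency component: 29.8 kHz.
Nyquist rate = 2 × 29.8 kHz = 59.6 kHz.

59.6 kHz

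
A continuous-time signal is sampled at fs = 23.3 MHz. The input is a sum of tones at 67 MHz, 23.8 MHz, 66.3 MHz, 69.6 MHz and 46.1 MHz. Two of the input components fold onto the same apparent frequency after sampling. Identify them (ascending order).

fs/2 = 11.65 MHz.
67 MHz mod fs = 20.4 MHz.
20.4 MHz > fs/2 = 11.65 MHz, folds to fs − 20.4 MHz = 2.9 MHz.
23.8 MHz mod fs = 0.5 MHz.
0.5 MHz ≤ fs/2 = 11.65 MHz, appears at 0.5 MHz.
66.3 MHz mod fs = 19.7 MHz.
19.7 MHz > fs/2 = 11.65 MHz, folds to fs − 19.7 MHz = 3.6 MHz.
69.6 MHz mod fs = 23 MHz.
23 MHz > fs/2 = 11.65 MHz, folds to fs − 23 MHz = 0.3 MHz.
46.1 MHz mod fs = 22.8 MHz.
22.8 MHz > fs/2 = 11.65 MHz, folds to fs − 22.8 MHz = 0.5 MHz.
23.8 MHz and 46.1 MHz both map to 0.5 MHz.

23.8 MHz, 46.1 MHz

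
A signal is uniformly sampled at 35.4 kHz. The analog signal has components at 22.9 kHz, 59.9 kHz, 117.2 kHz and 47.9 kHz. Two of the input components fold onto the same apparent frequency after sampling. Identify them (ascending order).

22.9 kHz, 47.9 kHz

fs/2 = 17.7 kHz.
22.9 kHz > fs/2 = 17.7 kHz, folds to fs − 22.9 kHz = 12.5 kHz.
59.9 kHz mod fs = 24.5 kHz.
24.5 kHz > fs/2 = 17.7 kHz, folds to fs − 24.5 kHz = 10.9 kHz.
117.2 kHz mod fs = 11 kHz.
11 kHz ≤ fs/2 = 17.7 kHz, appears at 11 kHz.
47.9 kHz mod fs = 12.5 kHz.
12.5 kHz ≤ fs/2 = 17.7 kHz, appears at 12.5 kHz.
22.9 kHz and 47.9 kHz both map to 12.5 kHz.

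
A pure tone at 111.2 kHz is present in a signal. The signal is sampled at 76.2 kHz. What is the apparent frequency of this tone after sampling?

111.2 kHz mod fs = 35 kHz.
35 kHz ≤ fs/2 = 38.1 kHz, appears at 35 kHz.

35 kHz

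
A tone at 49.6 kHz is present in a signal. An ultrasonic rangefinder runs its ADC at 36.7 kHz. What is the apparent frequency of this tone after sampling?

12.9 kHz

49.6 kHz mod fs = 12.9 kHz.
12.9 kHz ≤ fs/2 = 18.35 kHz, appears at 12.9 kHz.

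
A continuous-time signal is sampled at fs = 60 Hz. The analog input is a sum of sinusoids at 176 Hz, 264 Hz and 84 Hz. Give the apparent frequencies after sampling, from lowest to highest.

fs/2 = 30 Hz.
176 Hz mod fs = 56 Hz.
56 Hz > fs/2 = 30 Hz, folds to fs − 56 Hz = 4 Hz.
264 Hz mod fs = 24 Hz.
24 Hz ≤ fs/2 = 30 Hz, appears at 24 Hz.
84 Hz mod fs = 24 Hz.
24 Hz ≤ fs/2 = 30 Hz, appears at 24 Hz.
Distinct values: {4 Hz, 24 Hz}.

4 Hz, 24 Hz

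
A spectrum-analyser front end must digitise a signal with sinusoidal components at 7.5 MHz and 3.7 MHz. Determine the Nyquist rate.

Highest-frequency component: 7.5 MHz.
Nyquist rate = 2 × 7.5 MHz = 15 MHz.

15 MHz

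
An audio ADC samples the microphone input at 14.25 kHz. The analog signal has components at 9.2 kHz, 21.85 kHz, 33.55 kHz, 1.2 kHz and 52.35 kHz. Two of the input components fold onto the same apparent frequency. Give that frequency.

fs/2 = 7.125 kHz.
9.2 kHz > fs/2 = 7.125 kHz, folds to fs − 9.2 kHz = 5.05 kHz.
21.85 kHz mod fs = 7.6 kHz.
7.6 kHz > fs/2 = 7.125 kHz, folds to fs − 7.6 kHz = 6.65 kHz.
33.55 kHz mod fs = 5.05 kHz.
5.05 kHz ≤ fs/2 = 7.125 kHz, appears at 5.05 kHz.
1.2 kHz ≤ fs/2 = 7.125 kHz, passes unchanged.
52.35 kHz mod fs = 9.6 kHz.
9.6 kHz > fs/2 = 7.125 kHz, folds to fs − 9.6 kHz = 4.65 kHz.
9.2 kHz and 33.55 kHz both map to 5.05 kHz.

5.05 kHz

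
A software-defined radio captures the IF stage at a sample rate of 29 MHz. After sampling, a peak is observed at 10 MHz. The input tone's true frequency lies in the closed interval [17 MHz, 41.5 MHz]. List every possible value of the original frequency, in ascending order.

Frequencies that alias to 10 MHz are k·fs ± 10 MHz for integer k ≥ 0.
k=0: 10 MHz.
k=1: 19 MHz, 39 MHz.
k=2: 48 MHz, 68 MHz.
Within [17 MHz, 41.5 MHz]: 19 MHz, 39 MHz.

19 MHz, 39 MHz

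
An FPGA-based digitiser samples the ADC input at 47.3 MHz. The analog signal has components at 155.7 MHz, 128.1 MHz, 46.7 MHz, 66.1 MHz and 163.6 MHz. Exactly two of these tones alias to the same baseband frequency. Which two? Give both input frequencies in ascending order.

128.1 MHz, 155.7 MHz

fs/2 = 23.65 MHz.
155.7 MHz mod fs = 13.8 MHz.
13.8 MHz ≤ fs/2 = 23.65 MHz, appears at 13.8 MHz.
128.1 MHz mod fs = 33.5 MHz.
33.5 MHz > fs/2 = 23.65 MHz, folds to fs − 33.5 MHz = 13.8 MHz.
46.7 MHz > fs/2 = 23.65 MHz, folds to fs − 46.7 MHz = 0.6 MHz.
66.1 MHz mod fs = 18.8 MHz.
18.8 MHz ≤ fs/2 = 23.65 MHz, appears at 18.8 MHz.
163.6 MHz mod fs = 21.7 MHz.
21.7 MHz ≤ fs/2 = 23.65 MHz, appears at 21.7 MHz.
128.1 MHz and 155.7 MHz both map to 13.8 MHz.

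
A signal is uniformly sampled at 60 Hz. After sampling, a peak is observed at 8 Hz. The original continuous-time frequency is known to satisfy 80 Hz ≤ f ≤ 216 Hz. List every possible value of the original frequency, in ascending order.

112 Hz, 128 Hz, 172 Hz, 188 Hz

Frequencies that alias to 8 Hz are k·fs ± 8 Hz for integer k ≥ 0.
k=0: 8 Hz.
k=1: 52 Hz, 68 Hz.
k=2: 112 Hz, 128 Hz.
k=3: 172 Hz, 188 Hz.
k=4: 232 Hz, 248 Hz.
Within [80 Hz, 216 Hz]: 112 Hz, 128 Hz, 172 Hz, 188 Hz.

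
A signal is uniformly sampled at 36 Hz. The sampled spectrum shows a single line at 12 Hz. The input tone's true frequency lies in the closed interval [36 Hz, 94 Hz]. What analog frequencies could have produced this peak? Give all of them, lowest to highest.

48 Hz, 60 Hz, 84 Hz

Frequencies that alias to 12 Hz are k·fs ± 12 Hz for integer k ≥ 0.
k=0: 12 Hz.
k=1: 24 Hz, 48 Hz.
k=2: 60 Hz, 84 Hz.
k=3: 96 Hz, 120 Hz.
Within [36 Hz, 94 Hz]: 48 Hz, 60 Hz, 84 Hz.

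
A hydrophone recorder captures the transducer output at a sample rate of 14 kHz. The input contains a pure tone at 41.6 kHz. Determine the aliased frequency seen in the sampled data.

41.6 kHz mod fs = 13.6 kHz.
13.6 kHz > fs/2 = 7 kHz, folds to fs − 13.6 kHz = 0.4 kHz.

0.4 kHz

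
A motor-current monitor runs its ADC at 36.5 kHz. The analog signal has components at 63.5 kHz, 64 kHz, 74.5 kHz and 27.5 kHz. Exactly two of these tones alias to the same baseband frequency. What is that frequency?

9 kHz

fs/2 = 18.25 kHz.
63.5 kHz mod fs = 27 kHz.
27 kHz > fs/2 = 18.25 kHz, folds to fs − 27 kHz = 9.5 kHz.
64 kHz mod fs = 27.5 kHz.
27.5 kHz > fs/2 = 18.25 kHz, folds to fs − 27.5 kHz = 9 kHz.
74.5 kHz mod fs = 1.5 kHz.
1.5 kHz ≤ fs/2 = 18.25 kHz, appears at 1.5 kHz.
27.5 kHz > fs/2 = 18.25 kHz, folds to fs − 27.5 kHz = 9 kHz.
27.5 kHz and 64 kHz both map to 9 kHz.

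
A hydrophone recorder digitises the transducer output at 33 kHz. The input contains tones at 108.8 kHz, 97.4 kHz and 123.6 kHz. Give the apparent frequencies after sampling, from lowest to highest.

1.6 kHz, 8.4 kHz, 9.8 kHz

fs/2 = 16.5 kHz.
108.8 kHz mod fs = 9.8 kHz.
9.8 kHz ≤ fs/2 = 16.5 kHz, appears at 9.8 kHz.
97.4 kHz mod fs = 31.4 kHz.
31.4 kHz > fs/2 = 16.5 kHz, folds to fs − 31.4 kHz = 1.6 kHz.
123.6 kHz mod fs = 24.6 kHz.
24.6 kHz > fs/2 = 16.5 kHz, folds to fs − 24.6 kHz = 8.4 kHz.
Distinct values: {1.6 kHz, 8.4 kHz, 9.8 kHz}.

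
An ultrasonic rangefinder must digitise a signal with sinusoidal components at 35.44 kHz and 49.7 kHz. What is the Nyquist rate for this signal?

Highest-frequency component: 49.7 kHz.
Nyquist rate = 2 × 49.7 kHz = 99.4 kHz.

99.4 kHz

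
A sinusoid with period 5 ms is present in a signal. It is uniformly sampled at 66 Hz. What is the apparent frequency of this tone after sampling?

T = 5 ms → f = 1/T = 200 Hz.
200 Hz mod fs = 2 Hz.
2 Hz ≤ fs/2 = 33 Hz, appears at 2 Hz.

2 Hz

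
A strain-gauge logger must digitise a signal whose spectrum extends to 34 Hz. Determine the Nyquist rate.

Nyquist rate = 2 × 34 Hz = 68 Hz.

68 Hz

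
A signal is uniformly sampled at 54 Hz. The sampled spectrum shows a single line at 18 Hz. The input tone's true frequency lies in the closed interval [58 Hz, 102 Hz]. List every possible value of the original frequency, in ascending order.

Frequencies that alias to 18 Hz are k·fs ± 18 Hz for integer k ≥ 0.
k=0: 18 Hz.
k=1: 36 Hz, 72 Hz.
k=2: 90 Hz, 126 Hz.
k=3: 144 Hz, 180 Hz.
Within [58 Hz, 102 Hz]: 72 Hz, 90 Hz.

72 Hz, 90 Hz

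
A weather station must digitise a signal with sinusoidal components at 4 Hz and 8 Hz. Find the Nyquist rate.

Highest-frequency component: 8 Hz.
Nyquist rate = 2 × 8 Hz = 16 Hz.

16 Hz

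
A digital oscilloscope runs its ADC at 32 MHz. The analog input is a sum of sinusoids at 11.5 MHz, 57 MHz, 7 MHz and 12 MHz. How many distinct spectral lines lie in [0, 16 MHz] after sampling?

fs/2 = 16 MHz.
11.5 MHz ≤ fs/2 = 16 MHz, passes unchanged.
57 MHz mod fs = 25 MHz.
25 MHz > fs/2 = 16 MHz, folds to fs − 25 MHz = 7 MHz.
7 MHz ≤ fs/2 = 16 MHz, passes unchanged.
12 MHz ≤ fs/2 = 16 MHz, passes unchanged.
Distinct values: {7 MHz, 11.5 MHz, 12 MHz} → 3.

3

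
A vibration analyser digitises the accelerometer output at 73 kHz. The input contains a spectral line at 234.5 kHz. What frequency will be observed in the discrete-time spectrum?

234.5 kHz mod fs = 15.5 kHz.
15.5 kHz ≤ fs/2 = 36.5 kHz, appears at 15.5 kHz.

15.5 kHz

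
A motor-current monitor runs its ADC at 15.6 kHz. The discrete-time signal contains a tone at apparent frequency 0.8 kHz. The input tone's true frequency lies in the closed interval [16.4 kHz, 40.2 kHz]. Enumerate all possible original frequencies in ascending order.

16.4 kHz, 30.4 kHz, 32 kHz

Frequencies that alias to 0.8 kHz are k·fs ± 0.8 kHz for integer k ≥ 0.
k=0: 0.8 kHz.
k=1: 14.8 kHz, 16.4 kHz.
k=2: 30.4 kHz, 32 kHz.
k=3: 46 kHz, 47.6 kHz.
Within [16.4 kHz, 40.2 kHz]: 16.4 kHz, 30.4 kHz, 32 kHz.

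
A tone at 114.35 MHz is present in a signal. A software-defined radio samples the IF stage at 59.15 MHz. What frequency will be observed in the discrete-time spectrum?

114.35 MHz mod fs = 55.2 MHz.
55.2 MHz > fs/2 = 29.575 MHz, folds to fs − 55.2 MHz = 3.95 MHz.

3.95 MHz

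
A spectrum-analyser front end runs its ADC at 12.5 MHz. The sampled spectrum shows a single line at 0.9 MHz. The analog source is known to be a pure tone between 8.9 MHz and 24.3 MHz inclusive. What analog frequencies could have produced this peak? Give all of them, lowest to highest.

11.6 MHz, 13.4 MHz, 24.1 MHz

Frequencies that alias to 0.9 MHz are k·fs ± 0.9 MHz for integer k ≥ 0.
k=0: 0.9 MHz.
k=1: 11.6 MHz, 13.4 MHz.
k=2: 24.1 MHz, 25.9 MHz.
k=3: 36.6 MHz, 38.4 MHz.
Within [8.9 MHz, 24.3 MHz]: 11.6 MHz, 13.4 MHz, 24.1 MHz.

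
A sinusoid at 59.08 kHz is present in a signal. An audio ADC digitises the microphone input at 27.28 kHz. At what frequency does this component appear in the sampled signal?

4.52 kHz

59.08 kHz mod fs = 4.52 kHz.
4.52 kHz ≤ fs/2 = 13.64 kHz, appears at 4.52 kHz.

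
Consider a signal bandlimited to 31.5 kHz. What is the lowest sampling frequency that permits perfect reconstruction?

Nyquist rate = 2 × 31.5 kHz = 63 kHz.

63 kHz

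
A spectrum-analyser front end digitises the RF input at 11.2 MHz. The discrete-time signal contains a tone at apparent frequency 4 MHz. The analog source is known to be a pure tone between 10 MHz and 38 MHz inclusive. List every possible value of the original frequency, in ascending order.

Frequencies that alias to 4 MHz are k·fs ± 4 MHz for integer k ≥ 0.
k=0: 4 MHz.
k=1: 7.2 MHz, 15.2 MHz.
k=2: 18.4 MHz, 26.4 MHz.
k=3: 29.6 MHz, 37.6 MHz.
k=4: 40.8 MHz, 48.8 MHz.
Within [10 MHz, 38 MHz]: 15.2 MHz, 18.4 MHz, 26.4 MHz, 29.6 MHz, 37.6 MHz.

15.2 MHz, 18.4 MHz, 26.4 MHz, 29.6 MHz, 37.6 MHz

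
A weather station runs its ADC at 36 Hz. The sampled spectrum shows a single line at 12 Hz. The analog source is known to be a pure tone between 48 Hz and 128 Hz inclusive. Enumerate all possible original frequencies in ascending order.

48 Hz, 60 Hz, 84 Hz, 96 Hz, 120 Hz

Frequencies that alias to 12 Hz are k·fs ± 12 Hz for integer k ≥ 0.
k=0: 12 Hz.
k=1: 24 Hz, 48 Hz.
k=2: 60 Hz, 84 Hz.
k=3: 96 Hz, 120 Hz.
k=4: 132 Hz, 156 Hz.
Within [48 Hz, 128 Hz]: 48 Hz, 60 Hz, 84 Hz, 96 Hz, 120 Hz.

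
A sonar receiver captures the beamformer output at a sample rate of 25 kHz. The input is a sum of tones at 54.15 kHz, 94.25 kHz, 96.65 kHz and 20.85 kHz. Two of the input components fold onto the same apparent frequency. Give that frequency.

fs/2 = 12.5 kHz.
54.15 kHz mod fs = 4.15 kHz.
4.15 kHz ≤ fs/2 = 12.5 kHz, appears at 4.15 kHz.
94.25 kHz mod fs = 19.25 kHz.
19.25 kHz > fs/2 = 12.5 kHz, folds to fs − 19.25 kHz = 5.75 kHz.
96.65 kHz mod fs = 21.65 kHz.
21.65 kHz > fs/2 = 12.5 kHz, folds to fs − 21.65 kHz = 3.35 kHz.
20.85 kHz > fs/2 = 12.5 kHz, folds to fs − 20.85 kHz = 4.15 kHz.
20.85 kHz and 54.15 kHz both map to 4.15 kHz.

4.15 kHz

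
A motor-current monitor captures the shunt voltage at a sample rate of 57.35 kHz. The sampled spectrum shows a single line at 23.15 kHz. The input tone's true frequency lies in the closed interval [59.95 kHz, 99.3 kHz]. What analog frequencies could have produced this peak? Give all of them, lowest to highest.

Frequencies that alias to 23.15 kHz are k·fs ± 23.15 kHz for integer k ≥ 0.
k=0: 23.15 kHz.
k=1: 34.2 kHz, 80.5 kHz.
k=2: 91.55 kHz, 137.85 kHz.
k=3: 148.9 kHz, 195.2 kHz.
Within [59.95 kHz, 99.3 kHz]: 80.5 kHz, 91.55 kHz.

80.5 kHz, 91.55 kHz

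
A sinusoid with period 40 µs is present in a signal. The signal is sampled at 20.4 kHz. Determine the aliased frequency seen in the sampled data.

4.6 kHz

T = 40 µs → f = 1/T = 25 kHz.
25 kHz mod fs = 4.6 kHz.
4.6 kHz ≤ fs/2 = 10.2 kHz, appears at 4.6 kHz.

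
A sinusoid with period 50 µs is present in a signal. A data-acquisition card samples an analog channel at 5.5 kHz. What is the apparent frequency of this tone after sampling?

2 kHz

T = 50 µs → f = 1/T = 20 kHz.
20 kHz mod fs = 3.5 kHz.
3.5 kHz > fs/2 = 2.75 kHz, folds to fs − 3.5 kHz = 2 kHz.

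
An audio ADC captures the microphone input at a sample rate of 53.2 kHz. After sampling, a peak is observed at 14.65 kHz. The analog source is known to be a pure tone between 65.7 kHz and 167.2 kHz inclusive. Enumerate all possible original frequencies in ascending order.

Frequencies that alias to 14.65 kHz are k·fs ± 14.65 kHz for integer k ≥ 0.
k=0: 14.65 kHz.
k=1: 38.55 kHz, 67.85 kHz.
k=2: 91.75 kHz, 121.05 kHz.
k=3: 144.95 kHz, 174.25 kHz.
k=4: 198.15 kHz, 227.45 kHz.
Within [65.7 kHz, 167.2 kHz]: 67.85 kHz, 91.75 kHz, 121.05 kHz, 144.95 kHz.

67.85 kHz, 91.75 kHz, 121.05 kHz, 144.95 kHz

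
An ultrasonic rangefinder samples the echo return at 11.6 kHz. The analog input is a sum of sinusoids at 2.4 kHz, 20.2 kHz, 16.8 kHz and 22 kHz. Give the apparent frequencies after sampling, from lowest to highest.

1.2 kHz, 2.4 kHz, 3 kHz, 5.2 kHz

fs/2 = 5.8 kHz.
2.4 kHz ≤ fs/2 = 5.8 kHz, passes unchanged.
20.2 kHz mod fs = 8.6 kHz.
8.6 kHz > fs/2 = 5.8 kHz, folds to fs − 8.6 kHz = 3 kHz.
16.8 kHz mod fs = 5.2 kHz.
5.2 kHz ≤ fs/2 = 5.8 kHz, appears at 5.2 kHz.
22 kHz mod fs = 10.4 kHz.
10.4 kHz > fs/2 = 5.8 kHz, folds to fs − 10.4 kHz = 1.2 kHz.
Distinct values: {1.2 kHz, 2.4 kHz, 3 kHz, 5.2 kHz}.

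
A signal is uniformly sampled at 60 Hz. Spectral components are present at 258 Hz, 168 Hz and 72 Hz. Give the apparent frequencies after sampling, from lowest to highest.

12 Hz, 18 Hz

fs/2 = 30 Hz.
258 Hz mod fs = 18 Hz.
18 Hz ≤ fs/2 = 30 Hz, appears at 18 Hz.
168 Hz mod fs = 48 Hz.
48 Hz > fs/2 = 30 Hz, folds to fs − 48 Hz = 12 Hz.
72 Hz mod fs = 12 Hz.
12 Hz ≤ fs/2 = 30 Hz, appears at 12 Hz.
Distinct values: {12 Hz, 18 Hz}.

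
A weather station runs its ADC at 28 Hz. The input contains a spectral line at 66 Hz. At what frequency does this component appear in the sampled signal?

66 Hz mod fs = 10 Hz.
10 Hz ≤ fs/2 = 14 Hz, appears at 10 Hz.

10 Hz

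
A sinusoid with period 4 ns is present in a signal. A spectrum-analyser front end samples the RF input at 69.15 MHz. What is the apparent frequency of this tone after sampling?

26.6 MHz

T = 4 ns → f = 1/T = 250 MHz.
250 MHz mod fs = 42.55 MHz.
42.55 MHz > fs/2 = 34.575 MHz, folds to fs − 42.55 MHz = 26.6 MHz.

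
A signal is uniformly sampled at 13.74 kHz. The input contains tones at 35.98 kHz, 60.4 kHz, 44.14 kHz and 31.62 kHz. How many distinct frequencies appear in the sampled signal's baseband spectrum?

4

fs/2 = 6.87 kHz.
35.98 kHz mod fs = 8.5 kHz.
8.5 kHz > fs/2 = 6.87 kHz, folds to fs − 8.5 kHz = 5.24 kHz.
60.4 kHz mod fs = 5.44 kHz.
5.44 kHz ≤ fs/2 = 6.87 kHz, appears at 5.44 kHz.
44.14 kHz mod fs = 2.92 kHz.
2.92 kHz ≤ fs/2 = 6.87 kHz, appears at 2.92 kHz.
31.62 kHz mod fs = 4.14 kHz.
4.14 kHz ≤ fs/2 = 6.87 kHz, appears at 4.14 kHz.
Distinct values: {2.92 kHz, 4.14 kHz, 5.24 kHz, 5.44 kHz} → 4.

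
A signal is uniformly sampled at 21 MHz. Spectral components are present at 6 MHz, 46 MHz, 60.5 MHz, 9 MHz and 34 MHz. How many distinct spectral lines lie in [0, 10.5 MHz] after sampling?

5

fs/2 = 10.5 MHz.
6 MHz ≤ fs/2 = 10.5 MHz, passes unchanged.
46 MHz mod fs = 4 MHz.
4 MHz ≤ fs/2 = 10.5 MHz, appears at 4 MHz.
60.5 MHz mod fs = 18.5 MHz.
18.5 MHz > fs/2 = 10.5 MHz, folds to fs − 18.5 MHz = 2.5 MHz.
9 MHz ≤ fs/2 = 10.5 MHz, passes unchanged.
34 MHz mod fs = 13 MHz.
13 MHz > fs/2 = 10.5 MHz, folds to fs − 13 MHz = 8 MHz.
Distinct values: {2.5 MHz, 4 MHz, 6 MHz, 8 MHz, 9 MHz} → 5.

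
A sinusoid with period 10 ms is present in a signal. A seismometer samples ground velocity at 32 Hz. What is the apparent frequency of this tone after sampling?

4 Hz

T = 10 ms → f = 1/T = 100 Hz.
100 Hz mod fs = 4 Hz.
4 Hz ≤ fs/2 = 16 Hz, appears at 4 Hz.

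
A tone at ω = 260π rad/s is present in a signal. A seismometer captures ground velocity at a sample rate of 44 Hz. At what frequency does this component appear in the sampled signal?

ω = 260π rad/s → f = ω/(2π) = 130 Hz.
130 Hz mod fs = 42 Hz.
42 Hz > fs/2 = 22 Hz, folds to fs − 42 Hz = 2 Hz.

2 Hz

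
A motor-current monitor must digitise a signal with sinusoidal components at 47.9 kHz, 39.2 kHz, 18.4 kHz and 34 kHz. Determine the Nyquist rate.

Highest-frequency component: 47.9 kHz.
Nyquist rate = 2 × 47.9 kHz = 95.8 kHz.

95.8 kHz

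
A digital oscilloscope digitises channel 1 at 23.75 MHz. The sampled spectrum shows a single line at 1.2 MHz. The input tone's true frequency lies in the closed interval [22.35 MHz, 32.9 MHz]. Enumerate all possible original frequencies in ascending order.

Frequencies that alias to 1.2 MHz are k·fs ± 1.2 MHz for integer k ≥ 0.
k=0: 1.2 MHz.
k=1: 22.55 MHz, 24.95 MHz.
k=2: 46.3 MHz, 48.7 MHz.
Within [22.35 MHz, 32.9 MHz]: 22.55 MHz, 24.95 MHz.

22.55 MHz, 24.95 MHz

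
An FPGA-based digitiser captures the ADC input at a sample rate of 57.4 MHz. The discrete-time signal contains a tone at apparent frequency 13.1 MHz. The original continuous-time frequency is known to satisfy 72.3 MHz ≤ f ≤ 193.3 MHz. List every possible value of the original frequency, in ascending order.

101.7 MHz, 127.9 MHz, 159.1 MHz, 185.3 MHz

Frequencies that alias to 13.1 MHz are k·fs ± 13.1 MHz for integer k ≥ 0.
k=0: 13.1 MHz.
k=1: 44.3 MHz, 70.5 MHz.
k=2: 101.7 MHz, 127.9 MHz.
k=3: 159.1 MHz, 185.3 MHz.
k=4: 216.5 MHz, 242.7 MHz.
Within [72.3 MHz, 193.3 MHz]: 101.7 MHz, 127.9 MHz, 159.1 MHz, 185.3 MHz.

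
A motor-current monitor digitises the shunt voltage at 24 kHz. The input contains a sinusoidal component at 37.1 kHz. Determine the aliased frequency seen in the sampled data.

10.9 kHz

37.1 kHz mod fs = 13.1 kHz.
13.1 kHz > fs/2 = 12 kHz, folds to fs − 13.1 kHz = 10.9 kHz.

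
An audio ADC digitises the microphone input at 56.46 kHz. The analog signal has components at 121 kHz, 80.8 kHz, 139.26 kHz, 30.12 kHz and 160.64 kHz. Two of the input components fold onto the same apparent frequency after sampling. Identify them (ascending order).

fs/2 = 28.23 kHz.
121 kHz mod fs = 8.08 kHz.
8.08 kHz ≤ fs/2 = 28.23 kHz, appears at 8.08 kHz.
80.8 kHz mod fs = 24.34 kHz.
24.34 kHz ≤ fs/2 = 28.23 kHz, appears at 24.34 kHz.
139.26 kHz mod fs = 26.34 kHz.
26.34 kHz ≤ fs/2 = 28.23 kHz, appears at 26.34 kHz.
30.12 kHz > fs/2 = 28.23 kHz, folds to fs − 30.12 kHz = 26.34 kHz.
160.64 kHz mod fs = 47.72 kHz.
47.72 kHz > fs/2 = 28.23 kHz, folds to fs − 47.72 kHz = 8.74 kHz.
30.12 kHz and 139.26 kHz both map to 26.34 kHz.

30.12 kHz, 139.26 kHz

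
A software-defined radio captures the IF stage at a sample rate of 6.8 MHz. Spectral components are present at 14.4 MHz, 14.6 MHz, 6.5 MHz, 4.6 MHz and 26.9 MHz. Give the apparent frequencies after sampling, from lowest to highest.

fs/2 = 3.4 MHz.
14.4 MHz mod fs = 0.8 MHz.
0.8 MHz ≤ fs/2 = 3.4 MHz, appears at 0.8 MHz.
14.6 MHz mod fs = 1 MHz.
1 MHz ≤ fs/2 = 3.4 MHz, appears at 1 MHz.
6.5 MHz > fs/2 = 3.4 MHz, folds to fs − 6.5 MHz = 0.3 MHz.
4.6 MHz > fs/2 = 3.4 MHz, folds to fs − 4.6 MHz = 2.2 MHz.
26.9 MHz mod fs = 6.5 MHz.
6.5 MHz > fs/2 = 3.4 MHz, folds to fs − 6.5 MHz = 0.3 MHz.
Distinct values: {0.3 MHz, 0.8 MHz, 1 MHz, 2.2 MHz}.

0.3 MHz, 0.8 MHz, 1 MHz, 2.2 MHz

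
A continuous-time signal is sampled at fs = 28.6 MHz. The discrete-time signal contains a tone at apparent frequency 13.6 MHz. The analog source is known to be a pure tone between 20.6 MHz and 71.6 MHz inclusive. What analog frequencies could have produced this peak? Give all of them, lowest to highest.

Frequencies that alias to 13.6 MHz are k·fs ± 13.6 MHz for integer k ≥ 0.
k=0: 13.6 MHz.
k=1: 15 MHz, 42.2 MHz.
k=2: 43.6 MHz, 70.8 MHz.
k=3: 72.2 MHz, 99.4 MHz.
Within [20.6 MHz, 71.6 MHz]: 42.2 MHz, 43.6 MHz, 70.8 MHz.

42.2 MHz, 43.6 MHz, 70.8 MHz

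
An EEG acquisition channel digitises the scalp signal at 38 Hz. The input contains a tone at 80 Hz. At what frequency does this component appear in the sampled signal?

80 Hz mod fs = 4 Hz.
4 Hz ≤ fs/2 = 19 Hz, appears at 4 Hz.

4 Hz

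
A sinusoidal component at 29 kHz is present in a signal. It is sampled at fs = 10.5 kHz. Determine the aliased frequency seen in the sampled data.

29 kHz mod fs = 8 kHz.
8 kHz > fs/2 = 5.25 kHz, folds to fs − 8 kHz = 2.5 kHz.

2.5 kHz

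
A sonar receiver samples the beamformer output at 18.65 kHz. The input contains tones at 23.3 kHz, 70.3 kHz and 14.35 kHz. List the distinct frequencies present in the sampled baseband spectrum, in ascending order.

4.3 kHz, 4.65 kHz

fs/2 = 9.325 kHz.
23.3 kHz mod fs = 4.65 kHz.
4.65 kHz ≤ fs/2 = 9.325 kHz, appears at 4.65 kHz.
70.3 kHz mod fs = 14.35 kHz.
14.35 kHz > fs/2 = 9.325 kHz, folds to fs − 14.35 kHz = 4.3 kHz.
14.35 kHz > fs/2 = 9.325 kHz, folds to fs − 14.35 kHz = 4.3 kHz.
Distinct values: {4.3 kHz, 4.65 kHz}.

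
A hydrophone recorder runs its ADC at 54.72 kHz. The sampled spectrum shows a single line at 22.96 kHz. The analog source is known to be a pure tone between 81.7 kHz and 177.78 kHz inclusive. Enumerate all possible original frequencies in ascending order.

Frequencies that alias to 22.96 kHz are k·fs ± 22.96 kHz for integer k ≥ 0.
k=0: 22.96 kHz.
k=1: 31.76 kHz, 77.68 kHz.
k=2: 86.48 kHz, 132.4 kHz.
k=3: 141.2 kHz, 187.12 kHz.
k=4: 195.92 kHz, 241.84 kHz.
Within [81.7 kHz, 177.78 kHz]: 86.48 kHz, 132.4 kHz, 141.2 kHz.

86.48 kHz, 132.4 kHz, 141.2 kHz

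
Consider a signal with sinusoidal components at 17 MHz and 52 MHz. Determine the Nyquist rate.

Highest-frequency component: 52 MHz.
Nyquist rate = 2 × 52 MHz = 104 MHz.

104 MHz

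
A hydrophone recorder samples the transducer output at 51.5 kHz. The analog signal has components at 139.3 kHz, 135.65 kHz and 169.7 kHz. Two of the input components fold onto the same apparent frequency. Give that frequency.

15.2 kHz

fs/2 = 25.75 kHz.
139.3 kHz mod fs = 36.3 kHz.
36.3 kHz > fs/2 = 25.75 kHz, folds to fs − 36.3 kHz = 15.2 kHz.
135.65 kHz mod fs = 32.65 kHz.
32.65 kHz > fs/2 = 25.75 kHz, folds to fs − 32.65 kHz = 18.85 kHz.
169.7 kHz mod fs = 15.2 kHz.
15.2 kHz ≤ fs/2 = 25.75 kHz, appears at 15.2 kHz.
139.3 kHz and 169.7 kHz both map to 15.2 kHz.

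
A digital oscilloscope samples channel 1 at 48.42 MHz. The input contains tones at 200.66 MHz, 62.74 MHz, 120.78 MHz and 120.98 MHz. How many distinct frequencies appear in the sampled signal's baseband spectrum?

4

fs/2 = 24.21 MHz.
200.66 MHz mod fs = 6.98 MHz.
6.98 MHz ≤ fs/2 = 24.21 MHz, appears at 6.98 MHz.
62.74 MHz mod fs = 14.32 MHz.
14.32 MHz ≤ fs/2 = 24.21 MHz, appears at 14.32 MHz.
120.78 MHz mod fs = 23.94 MHz.
23.94 MHz ≤ fs/2 = 24.21 MHz, appears at 23.94 MHz.
120.98 MHz mod fs = 24.14 MHz.
24.14 MHz ≤ fs/2 = 24.21 MHz, appears at 24.14 MHz.
Distinct values: {6.98 MHz, 14.32 MHz, 23.94 MHz, 24.14 MHz} → 4.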